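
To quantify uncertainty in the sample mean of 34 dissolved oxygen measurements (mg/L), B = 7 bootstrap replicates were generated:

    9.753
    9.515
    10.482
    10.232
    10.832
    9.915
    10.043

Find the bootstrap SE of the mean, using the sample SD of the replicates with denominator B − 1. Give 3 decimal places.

SE* = 0.447

Bootstrap SE is the standard deviation of the 7 replicate means.
Mean of replicates: (9.753 + 9.515 + 10.482 + 10.232 + 10.832 + 9.915 + 10.043) / 7 = 70.7720 / 7 = 10.1103
Sum of squared deviations: (−0.3573)² + (−0.5953)² + (+0.3717)² + (+0.1217)² + (+0.7217)² + (−0.1953)² + (−0.0673)² = 1.1985
Variance = 1.1985 / 6 = 0.1998
SE* = √0.1998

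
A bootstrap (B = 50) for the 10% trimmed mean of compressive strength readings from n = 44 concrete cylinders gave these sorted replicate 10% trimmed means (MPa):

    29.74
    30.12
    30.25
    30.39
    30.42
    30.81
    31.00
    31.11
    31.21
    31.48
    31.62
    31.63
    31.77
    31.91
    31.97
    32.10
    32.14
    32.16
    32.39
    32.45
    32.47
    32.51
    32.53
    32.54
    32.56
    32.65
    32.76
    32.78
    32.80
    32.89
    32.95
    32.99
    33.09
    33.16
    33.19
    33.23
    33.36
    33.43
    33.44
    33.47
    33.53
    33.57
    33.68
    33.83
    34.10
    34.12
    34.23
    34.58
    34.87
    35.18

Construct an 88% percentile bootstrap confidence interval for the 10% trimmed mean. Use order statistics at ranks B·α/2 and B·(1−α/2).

α = 0.12; lower rank = 50 × 0.060 = 3; upper rank = 50 × 0.940 = 47.
The 3rd smallest replicate is 30.25; the 47th is 34.23.

(30.25, 34.23)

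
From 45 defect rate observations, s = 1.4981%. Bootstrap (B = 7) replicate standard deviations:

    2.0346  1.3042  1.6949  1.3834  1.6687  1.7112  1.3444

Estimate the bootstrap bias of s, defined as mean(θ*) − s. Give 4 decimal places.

bias = +0.0935

mean(θ*) = (2.0346 + 1.3042 + 1.6949 + 1.3834 + 1.6687 + 1.7112 + 1.3444) / 7 = 1.59163
bias = 1.59163 − 1.4981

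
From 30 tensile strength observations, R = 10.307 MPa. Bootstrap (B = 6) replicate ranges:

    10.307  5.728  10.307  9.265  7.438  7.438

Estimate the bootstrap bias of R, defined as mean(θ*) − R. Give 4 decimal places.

bias = −1.8932

mean(θ*) = (10.307 + 5.728 + 10.307 + 9.265 + 7.438 + 7.438) / 6 = 8.41383
bias = 8.41383 − 10.307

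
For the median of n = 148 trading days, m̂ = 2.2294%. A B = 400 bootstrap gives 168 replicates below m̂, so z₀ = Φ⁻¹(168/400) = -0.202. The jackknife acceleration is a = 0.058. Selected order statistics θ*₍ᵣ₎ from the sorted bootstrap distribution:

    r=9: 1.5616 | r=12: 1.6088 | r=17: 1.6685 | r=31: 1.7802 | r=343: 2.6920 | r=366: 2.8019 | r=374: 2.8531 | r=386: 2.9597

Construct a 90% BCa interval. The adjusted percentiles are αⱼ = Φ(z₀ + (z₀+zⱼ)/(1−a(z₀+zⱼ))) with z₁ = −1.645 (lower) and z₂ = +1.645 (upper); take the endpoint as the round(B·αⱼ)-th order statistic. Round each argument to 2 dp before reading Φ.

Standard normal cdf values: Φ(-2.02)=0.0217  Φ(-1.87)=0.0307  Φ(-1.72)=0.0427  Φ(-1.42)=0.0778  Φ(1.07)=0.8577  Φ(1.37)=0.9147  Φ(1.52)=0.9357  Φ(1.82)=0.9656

(1.6088, 2.8019)

Lower: z₀ + z₁ = -0.202 + (-1.645) = -1.847; 1 − a(z₀+z₁) = 1 − (0.058)(-1.847) = 1.1071; argument = -0.202 + (-1.847)/1.1071 = -1.8703 → -1.87.
α₁ = Φ(-1.87) = 0.0307; rank = round(400 × 0.0307) = 12; θ*₍12₎ = 1.6088.
Upper: z₀ + z₂ = 1.443; 1 − a(z₀+z₂) = 0.9163; argument = 1.3728 → 1.37; α₂ = 0.9147; rank = 366; θ*₍366₎ = 2.8019.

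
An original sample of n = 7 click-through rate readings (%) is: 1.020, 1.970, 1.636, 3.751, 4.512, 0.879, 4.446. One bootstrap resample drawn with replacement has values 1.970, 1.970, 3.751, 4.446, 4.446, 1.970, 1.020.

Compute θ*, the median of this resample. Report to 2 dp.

Sorted: 1.020, 1.970, 1.970, 1.970, 3.751, 4.446, 4.446
Median = middle value = 1.97

θ* = 1.97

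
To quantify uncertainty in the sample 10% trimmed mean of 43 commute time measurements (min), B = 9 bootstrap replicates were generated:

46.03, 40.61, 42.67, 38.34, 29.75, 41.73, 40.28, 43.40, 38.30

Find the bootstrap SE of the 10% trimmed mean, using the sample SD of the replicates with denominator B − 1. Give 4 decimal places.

SE* = 4.5971

Bootstrap SE is the standard deviation of the 9 replicate 10% trimmed means.
Mean of replicates: (46.03 + 40.61 + 42.67 + 38.34 + 29.75 + 41.73 + 40.28 + 43.40 + 38.30) / 9 = 361.11000 / 9 = 40.12333
Sum of squared deviations: (+5.90667)² + (+0.48667)² + (+2.54667)² + (−1.78333)² + (−10.37333)² + (+1.60667)² + (+0.15667)² + (+3.27667)² + (−1.82333)² = 169.06440
Variance = 169.06440 / 8 = 21.13305
SE* = √21.13305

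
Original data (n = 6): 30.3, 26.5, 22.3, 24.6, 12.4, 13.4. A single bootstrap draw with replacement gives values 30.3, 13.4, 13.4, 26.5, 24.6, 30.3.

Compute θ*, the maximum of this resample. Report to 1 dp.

Maximum = 30.3

θ* = 30.3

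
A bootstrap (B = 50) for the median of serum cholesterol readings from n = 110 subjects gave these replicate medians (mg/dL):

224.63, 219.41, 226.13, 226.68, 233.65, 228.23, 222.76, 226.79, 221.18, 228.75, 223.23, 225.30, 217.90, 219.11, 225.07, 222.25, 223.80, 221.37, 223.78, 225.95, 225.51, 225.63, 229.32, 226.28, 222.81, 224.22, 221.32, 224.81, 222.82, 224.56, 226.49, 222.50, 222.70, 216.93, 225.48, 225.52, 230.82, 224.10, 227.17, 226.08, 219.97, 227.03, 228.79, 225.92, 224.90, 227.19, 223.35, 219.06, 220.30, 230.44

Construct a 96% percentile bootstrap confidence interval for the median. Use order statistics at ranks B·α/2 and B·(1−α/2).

(216.93, 230.82)

Sorted replicates: 216.93, 217.90, 219.06, 219.11, 219.41, 219.97, 220.30, 221.18, 221.32, 221.37, 222.25, 222.50, 222.70, 222.76, 222.81, 222.82, 223.23, 223.35, 223.78, 223.80, 224.10, 224.22, 224.56, 224.63, 224.81, 224.90, 225.07, 225.30, 225.48, 225.51, 225.52, 225.63, 225.92, 225.95, 226.08, 226.13, 226.28, 226.49, 226.68, 226.79, 227.03, 227.17, 227.19, 228.23, 228.75, 228.79, 229.32, 230.44, 230.82, 233.65
α = 0.04; lower rank = 50 × 0.020 = 1; upper rank = 50 × 0.980 = 49.
The 1st smallest replicate is 216.93; the 49th is 230.82.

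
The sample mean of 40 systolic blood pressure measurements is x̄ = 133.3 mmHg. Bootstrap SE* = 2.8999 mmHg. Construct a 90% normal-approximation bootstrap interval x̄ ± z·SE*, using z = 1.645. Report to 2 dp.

(128.53, 138.07)

Margin = 1.645 × 2.8999 = 4.770
Interval: 133.3 ± 4.770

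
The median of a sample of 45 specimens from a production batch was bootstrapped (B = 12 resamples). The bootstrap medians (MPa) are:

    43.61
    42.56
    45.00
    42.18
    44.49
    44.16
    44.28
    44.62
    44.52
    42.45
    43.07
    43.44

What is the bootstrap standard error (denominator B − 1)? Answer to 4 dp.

SE* = 0.9547

Bootstrap SE is the standard deviation of the 12 replicate medians.
Mean of replicates: (43.61 + 42.56 + 45.00 + 42.18 + 44.49 + 44.16 + 44.28 + 44.62 + 44.52 + 42.45 + 43.07 + 43.44) / 12 = 524.38000 / 12 = 43.69833
Sum of squared deviations: (−0.08833)² + (−1.13833)² + (+1.30167)² + (−1.51833)² + (+0.79167)² + (+0.46167)² + (+0.58167)² + (+0.92167)² + (+0.82167)² + (−1.24833)² + (−0.62833)² + (−0.25833)² = 10.02597
Variance = 10.02597 / 11 = 0.91145
SE* = √0.91145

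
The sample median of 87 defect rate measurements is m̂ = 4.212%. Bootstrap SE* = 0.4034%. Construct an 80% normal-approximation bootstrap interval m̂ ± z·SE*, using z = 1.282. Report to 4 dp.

Margin = 1.282 × 0.4034 = 0.51716
Interval: 4.212 ± 0.51716

(3.6948, 4.7292)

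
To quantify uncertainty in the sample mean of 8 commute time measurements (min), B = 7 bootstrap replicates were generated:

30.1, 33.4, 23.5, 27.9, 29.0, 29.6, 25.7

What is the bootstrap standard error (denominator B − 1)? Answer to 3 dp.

Bootstrap SE is the standard deviation of the 7 replicate means.
Mean of replicates: (30.1 + 33.4 + 23.5 + 27.9 + 29.0 + 29.6 + 25.7) / 7 = 199.2000 / 7 = 28.4571
Sum of squared deviations: (+1.6429)² + (+4.9429)² + (−4.9571)² + (−0.5571)² + (+0.5429)² + (+1.1429)² + (−2.7571)² = 61.2171
Variance = 61.2171 / 6 = 10.2029
SE* = √10.2029

SE* = 3.194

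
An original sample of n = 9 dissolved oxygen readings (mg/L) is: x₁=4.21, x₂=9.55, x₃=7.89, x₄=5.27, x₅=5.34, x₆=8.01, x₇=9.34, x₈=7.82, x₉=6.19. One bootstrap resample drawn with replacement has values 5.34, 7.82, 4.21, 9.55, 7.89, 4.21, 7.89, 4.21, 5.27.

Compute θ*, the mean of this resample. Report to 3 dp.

Mean = (5.34 + 7.82 + 4.21 + 9.55 + 7.89 + 4.21 + 7.89 + 4.21 + 5.27) / 9 = 56.390 / 9 = 6.266

θ* = 6.266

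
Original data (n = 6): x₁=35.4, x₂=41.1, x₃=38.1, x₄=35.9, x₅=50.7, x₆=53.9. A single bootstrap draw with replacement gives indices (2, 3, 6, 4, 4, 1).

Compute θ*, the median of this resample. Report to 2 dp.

Resample values: 41.1, 38.1, 53.9, 35.9, 35.9, 35.4.
Sorted: 35.4, 35.9, 35.9, 38.1, 41.1, 53.9
Median = average of the two middle values = 37.00

θ* = 37.00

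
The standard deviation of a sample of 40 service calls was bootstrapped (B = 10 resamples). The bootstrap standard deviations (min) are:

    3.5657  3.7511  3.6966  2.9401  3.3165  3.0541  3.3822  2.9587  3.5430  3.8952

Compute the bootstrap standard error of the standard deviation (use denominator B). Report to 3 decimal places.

SE* = 0.322

Bootstrap SE is the standard deviation of the 10 replicate standard deviations.
Mean of replicates: (3.5657 + 3.7511 + 3.6966 + 2.9401 + 3.3165 + 3.0541 + 3.3822 + 2.9587 + 3.5430 + 3.8952) / 10 = 34.10320 / 10 = 3.41032
Sum of squared deviations: (+0.15538)² + (+0.34078)² + (+0.28628)² + (−0.47022)² + (−0.09382)² + (−0.35622)² + (−0.02812)² + (−0.45162)² + (+0.13268)² + (+0.48488)² = 1.03650
Variance = 1.03650 / 10 = 0.10365
SE* = √0.10365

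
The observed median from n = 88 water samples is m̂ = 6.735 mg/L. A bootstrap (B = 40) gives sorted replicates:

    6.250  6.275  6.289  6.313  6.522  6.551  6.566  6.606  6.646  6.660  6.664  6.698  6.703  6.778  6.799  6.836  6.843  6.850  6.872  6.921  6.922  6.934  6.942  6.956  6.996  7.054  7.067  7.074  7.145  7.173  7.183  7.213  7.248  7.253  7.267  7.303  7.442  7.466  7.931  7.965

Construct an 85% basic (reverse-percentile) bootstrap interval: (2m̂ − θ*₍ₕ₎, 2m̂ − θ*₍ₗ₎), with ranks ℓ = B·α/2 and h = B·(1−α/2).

(6.028, 7.181)

Percentile endpoints at ranks 3 and 37: θ*₍3₎ = 6.289, θ*₍37₎ = 7.442.
Basic interval reflects these around m̂:
  lower = 2 × 6.735 − 7.442 = 6.028
  upper = 2 × 6.735 − 6.289 = 7.181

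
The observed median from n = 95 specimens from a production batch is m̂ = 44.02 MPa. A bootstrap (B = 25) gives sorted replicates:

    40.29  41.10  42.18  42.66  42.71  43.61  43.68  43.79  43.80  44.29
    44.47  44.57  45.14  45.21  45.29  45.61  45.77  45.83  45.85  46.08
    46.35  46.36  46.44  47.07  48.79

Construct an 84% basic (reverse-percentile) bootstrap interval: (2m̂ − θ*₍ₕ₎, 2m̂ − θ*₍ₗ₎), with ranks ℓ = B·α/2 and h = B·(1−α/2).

Percentile endpoints at ranks 2 and 23: θ*₍2₎ = 41.10, θ*₍23₎ = 46.44.
Basic interval reflects these around m̂:
  lower = 2 × 44.02 − 46.44 = 41.60
  upper = 2 × 44.02 − 41.10 = 46.94

(41.60, 46.94)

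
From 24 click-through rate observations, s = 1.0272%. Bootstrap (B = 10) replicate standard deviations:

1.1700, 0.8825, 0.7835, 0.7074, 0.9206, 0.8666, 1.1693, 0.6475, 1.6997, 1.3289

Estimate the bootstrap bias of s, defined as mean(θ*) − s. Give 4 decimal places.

mean(θ*) = (1.1700 + 0.8825 + 0.7835 + 0.7074 + 0.9206 + 0.8666 + 1.1693 + 0.6475 + 1.6997 + 1.3289) / 10 = 1.01760
bias = 1.01760 − 1.0272

bias = −0.0096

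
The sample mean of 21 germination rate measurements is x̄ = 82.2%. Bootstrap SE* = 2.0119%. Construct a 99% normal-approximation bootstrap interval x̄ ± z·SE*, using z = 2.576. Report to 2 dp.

(77.02, 87.38)

Margin = 2.576 × 2.0119 = 5.183
Interval: 82.2 ± 5.183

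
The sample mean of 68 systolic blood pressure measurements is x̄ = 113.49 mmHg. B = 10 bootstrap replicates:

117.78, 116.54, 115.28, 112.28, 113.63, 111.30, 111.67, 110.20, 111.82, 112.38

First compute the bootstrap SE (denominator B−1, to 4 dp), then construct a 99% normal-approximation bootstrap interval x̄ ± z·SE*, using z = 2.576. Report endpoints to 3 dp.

Mean of replicates = 113.2880; sum of squared deviations = 54.9400; SE* = √(54.9400/9) = 2.4707
Margin = 2.576 × 2.4707 = 6.3645
Interval: 113.49 ± 6.3645

(107.125, 119.855)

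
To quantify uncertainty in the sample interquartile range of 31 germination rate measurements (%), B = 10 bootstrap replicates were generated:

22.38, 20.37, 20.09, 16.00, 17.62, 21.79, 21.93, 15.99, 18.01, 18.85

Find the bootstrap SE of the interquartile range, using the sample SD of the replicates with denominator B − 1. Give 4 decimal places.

SE* = 2.3783

Bootstrap SE is the standard deviation of the 10 replicate interquartile ranges.
Mean of replicates: (22.38 + 20.37 + 20.09 + 16.00 + 17.62 + 21.79 + 21.93 + 15.99 + 18.01 + 18.85) / 10 = 193.03000 / 10 = 19.30300
Sum of squared deviations: (+3.07700)² + (+1.06700)² + (+0.78700)² + (−3.30300)² + (−1.68300)² + (+2.48700)² + (+2.62700)² + (−3.31300)² + (−1.29300)² + (−0.45300)² = 50.90741
Variance = 50.90741 / 9 = 5.65638
SE* = √5.65638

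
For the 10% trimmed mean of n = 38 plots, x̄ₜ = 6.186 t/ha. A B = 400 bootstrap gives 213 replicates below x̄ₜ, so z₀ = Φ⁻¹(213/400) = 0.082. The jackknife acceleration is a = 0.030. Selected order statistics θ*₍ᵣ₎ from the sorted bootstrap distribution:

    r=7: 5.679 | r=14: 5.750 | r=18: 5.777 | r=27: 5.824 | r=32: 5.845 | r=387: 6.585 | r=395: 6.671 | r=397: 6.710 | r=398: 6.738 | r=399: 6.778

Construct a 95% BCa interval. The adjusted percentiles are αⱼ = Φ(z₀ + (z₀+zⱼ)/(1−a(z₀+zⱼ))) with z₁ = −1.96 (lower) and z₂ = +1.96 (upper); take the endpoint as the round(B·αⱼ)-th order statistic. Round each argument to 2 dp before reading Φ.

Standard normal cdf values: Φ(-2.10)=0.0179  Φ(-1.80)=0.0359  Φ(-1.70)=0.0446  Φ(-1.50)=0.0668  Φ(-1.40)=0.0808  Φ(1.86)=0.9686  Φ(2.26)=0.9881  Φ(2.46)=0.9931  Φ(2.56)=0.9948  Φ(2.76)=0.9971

Lower: z₀ + z₁ = 0.082 + (-1.960) = -1.878; 1 − a(z₀+z₁) = 1 − (0.030)(-1.878) = 1.0563; argument = 0.082 + (-1.878)/1.0563 = -1.6958 → -1.70.
α₁ = Φ(-1.70) = 0.0446; rank = round(400 × 0.0446) = 18; θ*₍18₎ = 5.777.
Upper: z₀ + z₂ = 2.042; 1 − a(z₀+z₂) = 0.9387; argument = 2.2573 → 2.26; α₂ = 0.9881; rank = 395; θ*₍395₎ = 6.671.

(5.777, 6.671)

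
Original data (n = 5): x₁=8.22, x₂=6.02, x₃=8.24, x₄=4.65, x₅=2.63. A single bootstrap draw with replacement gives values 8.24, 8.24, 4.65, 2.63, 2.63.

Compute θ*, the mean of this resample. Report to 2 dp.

Mean = (8.24 + 8.24 + 4.65 + 2.63 + 2.63) / 5 = 26.390 / 5 = 5.28

θ* = 5.28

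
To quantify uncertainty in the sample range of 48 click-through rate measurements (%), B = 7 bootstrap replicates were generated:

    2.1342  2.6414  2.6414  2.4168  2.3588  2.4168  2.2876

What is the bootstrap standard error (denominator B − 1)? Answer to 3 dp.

Bootstrap SE is the standard deviation of the 7 replicate ranges.
Mean of replicates: (2.1342 + 2.6414 + 2.6414 + 2.4168 + 2.3588 + 2.4168 + 2.2876) / 7 = 16.89700 / 7 = 2.41386
Sum of squared deviations: (−0.27966)² + (+0.22754)² + (+0.22754)² + (+0.00294)² + (−0.05506)² + (+0.00294)² + (−0.12626)² = 0.20075
Variance = 0.20075 / 6 = 0.03346
SE* = √0.03346

SE* = 0.183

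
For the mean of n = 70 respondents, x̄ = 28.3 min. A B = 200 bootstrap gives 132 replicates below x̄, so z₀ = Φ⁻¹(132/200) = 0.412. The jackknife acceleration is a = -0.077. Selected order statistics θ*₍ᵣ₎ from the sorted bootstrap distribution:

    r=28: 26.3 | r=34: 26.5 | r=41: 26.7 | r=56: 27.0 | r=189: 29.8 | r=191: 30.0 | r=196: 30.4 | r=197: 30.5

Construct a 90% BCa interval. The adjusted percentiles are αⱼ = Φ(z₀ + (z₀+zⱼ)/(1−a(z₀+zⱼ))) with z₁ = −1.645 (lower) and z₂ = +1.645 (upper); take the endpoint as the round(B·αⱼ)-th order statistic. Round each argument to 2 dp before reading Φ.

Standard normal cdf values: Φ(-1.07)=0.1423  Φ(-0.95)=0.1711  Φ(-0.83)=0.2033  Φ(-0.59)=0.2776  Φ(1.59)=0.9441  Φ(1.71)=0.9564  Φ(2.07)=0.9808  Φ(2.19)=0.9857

(26.5, 30.5)

Lower: z₀ + z₁ = 0.412 + (-1.645) = -1.233; 1 − a(z₀+z₁) = 1 − (-0.077)(-1.233) = 0.9051; argument = 0.412 + (-1.233)/0.9051 = -0.9503 → -0.95.
α₁ = Φ(-0.95) = 0.1711; rank = round(200 × 0.1711) = 34; θ*₍34₎ = 26.5.
Upper: z₀ + z₂ = 2.057; 1 − a(z₀+z₂) = 1.1584; argument = 2.1877 → 2.19; α₂ = 0.9857; rank = 197; θ*₍197₎ = 30.5.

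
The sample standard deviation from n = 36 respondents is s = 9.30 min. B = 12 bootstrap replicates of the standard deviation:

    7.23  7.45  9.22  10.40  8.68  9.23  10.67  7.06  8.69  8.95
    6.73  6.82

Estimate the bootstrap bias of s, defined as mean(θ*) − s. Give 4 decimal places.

bias = −0.8725

mean(θ*) = (7.23 + 7.45 + 9.22 + 10.40 + 8.68 + 9.23 + 10.67 + 7.06 + 8.69 + 8.95 + 6.73 + 6.82) / 12 = 8.42750
bias = 8.42750 − 9.30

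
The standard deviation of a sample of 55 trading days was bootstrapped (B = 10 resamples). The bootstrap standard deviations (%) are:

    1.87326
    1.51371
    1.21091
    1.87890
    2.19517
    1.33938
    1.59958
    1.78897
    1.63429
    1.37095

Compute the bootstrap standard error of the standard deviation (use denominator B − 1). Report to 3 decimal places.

SE* = 0.299

Bootstrap SE is the standard deviation of the 10 replicate standard deviations.
Mean of replicates: (1.87326 + 1.51371 + 1.21091 + 1.87890 + 2.19517 + 1.33938 + 1.59958 + 1.78897 + 1.63429 + 1.37095) / 10 = 16.405120 / 10 = 1.640512
Sum of squared deviations: (+0.232748)² + (−0.126802)² + (−0.429602)² + (+0.238388)² + (+0.554658)² + (−0.301132)² + (−0.040932)² + (+0.148458)² + (−0.006222)² + (−0.269562)² = 0.806381
Variance = 0.806381 / 9 = 0.089598
SE* = √0.089598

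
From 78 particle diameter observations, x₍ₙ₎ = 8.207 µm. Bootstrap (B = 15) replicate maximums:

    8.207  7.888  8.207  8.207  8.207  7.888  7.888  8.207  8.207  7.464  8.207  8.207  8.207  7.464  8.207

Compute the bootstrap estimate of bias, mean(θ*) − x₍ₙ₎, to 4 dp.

bias = −0.1629

mean(θ*) = (8.207 + 7.888 + 8.207 + 8.207 + 8.207 + 7.888 + 7.888 + 8.207 + 8.207 + 7.464 + 8.207 + 8.207 + 8.207 + 7.464 + 8.207) / 15 = 8.04413
bias = 8.04413 − 8.207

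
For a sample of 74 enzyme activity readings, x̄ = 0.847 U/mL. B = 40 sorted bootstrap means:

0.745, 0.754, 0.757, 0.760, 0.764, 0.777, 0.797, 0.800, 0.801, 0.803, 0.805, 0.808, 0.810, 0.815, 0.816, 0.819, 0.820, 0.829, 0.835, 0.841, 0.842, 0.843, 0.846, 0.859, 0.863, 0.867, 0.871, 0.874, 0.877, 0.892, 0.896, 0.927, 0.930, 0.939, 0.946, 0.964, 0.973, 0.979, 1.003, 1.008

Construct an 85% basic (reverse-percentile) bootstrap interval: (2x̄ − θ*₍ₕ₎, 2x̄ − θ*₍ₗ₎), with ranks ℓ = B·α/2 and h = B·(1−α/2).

Percentile endpoints at ranks 3 and 37: θ*₍3₎ = 0.757, θ*₍37₎ = 0.973.
Basic interval reflects these around x̄:
  lower = 2 × 0.847 − 0.973 = 0.721
  upper = 2 × 0.847 − 0.757 = 0.937

(0.721, 0.937)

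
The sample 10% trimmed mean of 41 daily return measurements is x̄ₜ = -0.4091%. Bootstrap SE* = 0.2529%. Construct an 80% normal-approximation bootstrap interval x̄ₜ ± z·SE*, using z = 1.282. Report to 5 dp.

Margin = 1.282 × 0.2529 = 0.324218
Interval: -0.4091 ± 0.324218

(-0.73332, -0.08488)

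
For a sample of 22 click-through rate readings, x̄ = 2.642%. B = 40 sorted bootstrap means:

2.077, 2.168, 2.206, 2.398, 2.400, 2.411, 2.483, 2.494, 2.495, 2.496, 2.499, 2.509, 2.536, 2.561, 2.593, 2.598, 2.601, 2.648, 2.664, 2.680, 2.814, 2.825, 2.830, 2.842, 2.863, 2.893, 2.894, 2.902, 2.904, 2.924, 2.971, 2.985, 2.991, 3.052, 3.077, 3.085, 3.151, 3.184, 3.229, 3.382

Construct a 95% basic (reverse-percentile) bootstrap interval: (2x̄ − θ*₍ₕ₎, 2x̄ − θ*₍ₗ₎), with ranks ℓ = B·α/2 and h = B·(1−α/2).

(2.055, 3.207)

Percentile endpoints at ranks 1 and 39: θ*₍1₎ = 2.077, θ*₍39₎ = 3.229.
Basic interval reflects these around x̄:
  lower = 2 × 2.642 − 3.229 = 2.055
  upper = 2 × 2.642 − 2.077 = 3.207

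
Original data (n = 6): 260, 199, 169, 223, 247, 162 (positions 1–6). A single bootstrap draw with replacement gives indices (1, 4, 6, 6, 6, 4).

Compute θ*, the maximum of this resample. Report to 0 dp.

θ* = 260

Resample values: 260, 223, 162, 162, 162, 223.
Maximum = 260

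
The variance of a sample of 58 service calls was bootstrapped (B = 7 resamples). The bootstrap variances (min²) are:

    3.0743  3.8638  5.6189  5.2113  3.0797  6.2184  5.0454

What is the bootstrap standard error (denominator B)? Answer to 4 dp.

SE* = 1.1594

Bootstrap SE is the standard deviation of the 7 replicate variances.
Mean of replicates: (3.0743 + 3.8638 + 5.6189 + 5.2113 + 3.0797 + 6.2184 + 5.0454) / 7 = 32.11180 / 7 = 4.58740
Sum of squared deviations: (−1.51310)² + (−0.72360)² + (+1.03150)² + (+0.62390)² + (−1.50770)² + (+1.63100)² + (+0.45800)² = 9.40940
Variance = 9.40940 / 7 = 1.34420
SE* = √1.34420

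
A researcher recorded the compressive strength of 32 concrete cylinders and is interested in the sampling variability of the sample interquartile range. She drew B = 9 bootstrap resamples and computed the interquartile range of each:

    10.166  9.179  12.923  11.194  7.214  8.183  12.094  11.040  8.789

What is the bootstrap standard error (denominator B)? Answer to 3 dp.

SE* = 1.783

Bootstrap SE is the standard deviation of the 9 replicate interquartile ranges.
Mean of replicates: (10.166 + 9.179 + 12.923 + 11.194 + 7.214 + 8.183 + 12.094 + 11.040 + 8.789) / 9 = 90.7820 / 9 = 10.0869
Sum of squared deviations: (+0.0791)² + (−0.9079)² + (+2.8361)² + (+1.1071)² + (−2.8729)² + (−1.9039)² + (+2.0071)² + (+0.9531)² + (−1.2979)² = 28.5995
Variance = 28.5995 / 9 = 3.1777
SE* = √3.1777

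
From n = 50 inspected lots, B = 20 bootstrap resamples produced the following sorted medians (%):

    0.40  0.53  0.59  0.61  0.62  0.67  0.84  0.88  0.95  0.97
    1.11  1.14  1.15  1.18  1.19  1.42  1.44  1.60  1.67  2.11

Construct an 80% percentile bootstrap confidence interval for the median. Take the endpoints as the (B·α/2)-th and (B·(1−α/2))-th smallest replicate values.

(0.53, 1.60)

α = 0.20; lower rank = 20 × 0.100 = 2; upper rank = 20 × 0.900 = 18.
The 2nd smallest replicate is 0.53; the 18th is 1.60.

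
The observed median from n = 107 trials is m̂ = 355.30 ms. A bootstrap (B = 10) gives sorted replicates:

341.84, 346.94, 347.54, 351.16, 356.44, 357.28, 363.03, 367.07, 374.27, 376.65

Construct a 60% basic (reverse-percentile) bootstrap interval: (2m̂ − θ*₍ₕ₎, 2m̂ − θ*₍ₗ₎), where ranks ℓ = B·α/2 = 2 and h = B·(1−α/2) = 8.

(343.53, 363.66)

Percentile endpoints at ranks 2 and 8: θ*₍2₎ = 346.94, θ*₍8₎ = 367.07.
Basic interval reflects these around m̂:
  lower = 2 × 355.30 − 367.07 = 343.53
  upper = 2 × 355.30 − 346.94 = 363.66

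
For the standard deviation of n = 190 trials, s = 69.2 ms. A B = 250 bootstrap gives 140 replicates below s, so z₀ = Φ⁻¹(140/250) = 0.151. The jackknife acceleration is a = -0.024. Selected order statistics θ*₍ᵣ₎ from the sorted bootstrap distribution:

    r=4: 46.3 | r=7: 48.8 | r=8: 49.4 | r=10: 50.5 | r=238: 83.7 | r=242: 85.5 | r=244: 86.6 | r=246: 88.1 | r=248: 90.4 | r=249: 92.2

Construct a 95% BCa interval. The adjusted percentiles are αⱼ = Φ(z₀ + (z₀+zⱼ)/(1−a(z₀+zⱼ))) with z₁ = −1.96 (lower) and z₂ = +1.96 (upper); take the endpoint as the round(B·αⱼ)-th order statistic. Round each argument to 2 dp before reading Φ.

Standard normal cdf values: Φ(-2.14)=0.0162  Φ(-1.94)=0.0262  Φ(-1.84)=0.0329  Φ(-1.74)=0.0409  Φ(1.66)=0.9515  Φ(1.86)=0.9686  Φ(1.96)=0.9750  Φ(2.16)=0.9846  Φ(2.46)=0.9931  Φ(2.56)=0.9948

(50.5, 88.1)

Lower: z₀ + z₁ = 0.151 + (-1.960) = -1.809; 1 − a(z₀+z₁) = 1 − (-0.024)(-1.809) = 0.9566; argument = 0.151 + (-1.809)/0.9566 = -1.7401 → -1.74.
α₁ = Φ(-1.74) = 0.0409; rank = round(250 × 0.0409) = 10; θ*₍10₎ = 50.5.
Upper: z₀ + z₂ = 2.111; 1 − a(z₀+z₂) = 1.0507; argument = 2.1602 → 2.16; α₂ = 0.9846; rank = 246; θ*₍246₎ = 88.1.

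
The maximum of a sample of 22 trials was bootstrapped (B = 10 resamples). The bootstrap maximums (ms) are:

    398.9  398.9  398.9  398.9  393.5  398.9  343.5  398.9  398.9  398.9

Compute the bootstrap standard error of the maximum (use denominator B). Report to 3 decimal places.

SE* = 16.519

Bootstrap SE is the standard deviation of the 10 replicate maximums.
Mean of replicates: (398.9 + 398.9 + 398.9 + 398.9 + 393.5 + 398.9 + 343.5 + 398.9 + 398.9 + 398.9) / 10 = 3928.2000 / 10 = 392.8200
Sum of squared deviations: (+6.0800)² + (+6.0800)² + (+6.0800)² + (+6.0800)² + (+0.6800)² + (+6.0800)² + (−49.3200)² + (+6.0800)² + (+6.0800)² + (+6.0800)² = 2728.6560
Variance = 2728.6560 / 10 = 272.8656
SE* = √272.8656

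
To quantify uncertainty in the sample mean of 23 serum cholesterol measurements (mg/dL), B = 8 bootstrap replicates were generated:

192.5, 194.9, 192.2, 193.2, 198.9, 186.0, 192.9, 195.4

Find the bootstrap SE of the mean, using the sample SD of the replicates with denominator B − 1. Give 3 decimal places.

SE* = 3.657

Bootstrap SE is the standard deviation of the 8 replicate means.
Mean of replicates: (192.5 + 194.9 + 192.2 + 193.2 + 198.9 + 186.0 + 192.9 + 195.4) / 8 = 1546.0000 / 8 = 193.2500
Sum of squared deviations: (−0.7500)² + (+1.6500)² + (−1.0500)² + (−0.0500)² + (+5.6500)² + (−7.2500)² + (−0.3500)² + (+2.1500)² = 93.6200
Variance = 93.6200 / 7 = 13.3743
SE* = √13.3743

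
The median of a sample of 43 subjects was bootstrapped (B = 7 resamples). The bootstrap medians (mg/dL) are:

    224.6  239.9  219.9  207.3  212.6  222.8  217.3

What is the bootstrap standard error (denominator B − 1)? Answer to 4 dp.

SE* = 10.3730

Bootstrap SE is the standard deviation of the 7 replicate medians.
Mean of replicates: (224.6 + 239.9 + 219.9 + 207.3 + 212.6 + 222.8 + 217.3) / 7 = 1544.40000 / 7 = 220.62857
Sum of squared deviations: (+3.97143)² + (+19.27143)² + (−0.72857)² + (−13.32857)² + (−8.02857)² + (+2.17143)² + (−3.32857)² = 645.59429
Variance = 645.59429 / 6 = 107.59905
SE* = √107.59905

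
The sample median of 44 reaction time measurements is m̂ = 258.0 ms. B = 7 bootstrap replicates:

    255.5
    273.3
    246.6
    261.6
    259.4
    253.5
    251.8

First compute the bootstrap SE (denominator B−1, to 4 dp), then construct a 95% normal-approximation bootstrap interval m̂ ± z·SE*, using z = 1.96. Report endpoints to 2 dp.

Mean of replicates = 257.3857; sum of squared deviations = 441.2686; SE* = √(441.2686/6) = 8.5758
Margin = 1.96 × 8.5758 = 16.809
Interval: 258.0 ± 16.809

(241.19, 274.81)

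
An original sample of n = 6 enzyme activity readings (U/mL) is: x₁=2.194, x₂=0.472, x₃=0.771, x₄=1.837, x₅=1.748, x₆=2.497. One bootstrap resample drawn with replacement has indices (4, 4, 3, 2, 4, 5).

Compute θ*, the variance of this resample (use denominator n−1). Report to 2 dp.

Resample values: 1.837, 1.837, 0.771, 0.472, 1.837, 1.748.
Mean = 1.4170; sum of squared deviations = 1.9491
s² = 1.9491 / 5 = 0.3898

θ* = 0.39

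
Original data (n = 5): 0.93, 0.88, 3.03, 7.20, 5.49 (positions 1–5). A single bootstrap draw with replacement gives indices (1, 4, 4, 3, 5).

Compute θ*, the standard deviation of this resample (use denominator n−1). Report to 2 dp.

Resample values: 0.93, 7.20, 7.20, 3.03, 5.49.
Mean = 4.7700; sum of squared deviations = 30.1014
s² = 30.1014 / 4 = 7.5254
s = √7.5254 = 2.74

θ* = 2.74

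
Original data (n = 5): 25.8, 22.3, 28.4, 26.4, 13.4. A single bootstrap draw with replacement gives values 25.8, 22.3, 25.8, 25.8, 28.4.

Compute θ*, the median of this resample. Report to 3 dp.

Sorted: 22.3, 25.8, 25.8, 25.8, 28.4
Median = middle value = 25.800

θ* = 25.800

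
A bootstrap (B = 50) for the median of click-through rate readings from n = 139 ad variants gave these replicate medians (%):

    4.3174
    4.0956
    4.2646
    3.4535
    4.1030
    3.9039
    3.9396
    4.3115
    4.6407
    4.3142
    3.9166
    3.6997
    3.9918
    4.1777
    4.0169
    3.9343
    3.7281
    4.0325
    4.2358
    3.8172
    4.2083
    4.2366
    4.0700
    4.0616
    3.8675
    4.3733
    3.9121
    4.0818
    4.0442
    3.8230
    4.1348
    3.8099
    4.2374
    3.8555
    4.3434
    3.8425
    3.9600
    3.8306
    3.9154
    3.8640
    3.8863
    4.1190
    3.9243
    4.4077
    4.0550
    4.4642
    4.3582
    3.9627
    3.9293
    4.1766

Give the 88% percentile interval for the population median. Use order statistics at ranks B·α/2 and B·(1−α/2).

(3.7281, 4.3733)

Sorted replicates: 3.4535, 3.6997, 3.7281, 3.8099, 3.8172, 3.8230, 3.8306, 3.8425, 3.8555, 3.8640, 3.8675, 3.8863, 3.9039, 3.9121, 3.9154, 3.9166, 3.9243, 3.9293, 3.9343, 3.9396, 3.9600, 3.9627, 3.9918, 4.0169, 4.0325, 4.0442, 4.0550, 4.0616, 4.0700, 4.0818, 4.0956, 4.1030, 4.1190, 4.1348, 4.1766, 4.1777, 4.2083, 4.2358, 4.2366, 4.2374, 4.2646, 4.3115, 4.3142, 4.3174, 4.3434, 4.3582, 4.3733, 4.4077, 4.4642, 4.6407
α = 0.12; lower rank = 50 × 0.060 = 3; upper rank = 50 × 0.940 = 47.
The 3rd smallest replicate is 3.7281; the 47th is 4.3733.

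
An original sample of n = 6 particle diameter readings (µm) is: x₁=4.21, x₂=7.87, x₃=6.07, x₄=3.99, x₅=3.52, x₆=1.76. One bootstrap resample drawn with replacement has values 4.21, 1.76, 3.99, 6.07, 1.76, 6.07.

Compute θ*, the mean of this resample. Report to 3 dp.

θ* = 3.977

Mean = (4.21 + 1.76 + 3.99 + 6.07 + 1.76 + 6.07) / 6 = 23.860 / 6 = 3.977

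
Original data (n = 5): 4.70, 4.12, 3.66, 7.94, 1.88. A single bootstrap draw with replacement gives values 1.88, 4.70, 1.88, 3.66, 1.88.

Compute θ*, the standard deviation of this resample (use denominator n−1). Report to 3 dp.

Mean = 2.8000; sum of squared deviations = 6.8888
s² = 6.8888 / 4 = 1.7222
s = √1.7222 = 1.312

θ* = 1.312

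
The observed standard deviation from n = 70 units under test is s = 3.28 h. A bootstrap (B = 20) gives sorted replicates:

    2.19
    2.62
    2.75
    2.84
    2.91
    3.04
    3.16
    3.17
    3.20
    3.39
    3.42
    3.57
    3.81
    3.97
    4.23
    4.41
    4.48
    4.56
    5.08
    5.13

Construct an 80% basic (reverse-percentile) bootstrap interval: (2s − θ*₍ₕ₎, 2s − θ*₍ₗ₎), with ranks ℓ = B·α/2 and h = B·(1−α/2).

Percentile endpoints at ranks 2 and 18: θ*₍2₎ = 2.62, θ*₍18₎ = 4.56.
Basic interval reflects these around s:
  lower = 2 × 3.28 − 4.56 = 2.00
  upper = 2 × 3.28 − 2.62 = 3.94

(2.00, 3.94)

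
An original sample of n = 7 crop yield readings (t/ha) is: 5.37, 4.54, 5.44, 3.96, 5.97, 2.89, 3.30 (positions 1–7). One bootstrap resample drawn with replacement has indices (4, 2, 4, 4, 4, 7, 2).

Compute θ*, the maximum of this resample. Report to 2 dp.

θ* = 4.54

Resample values: 3.96, 4.54, 3.96, 3.96, 3.96, 3.30, 4.54.
Maximum = 4.54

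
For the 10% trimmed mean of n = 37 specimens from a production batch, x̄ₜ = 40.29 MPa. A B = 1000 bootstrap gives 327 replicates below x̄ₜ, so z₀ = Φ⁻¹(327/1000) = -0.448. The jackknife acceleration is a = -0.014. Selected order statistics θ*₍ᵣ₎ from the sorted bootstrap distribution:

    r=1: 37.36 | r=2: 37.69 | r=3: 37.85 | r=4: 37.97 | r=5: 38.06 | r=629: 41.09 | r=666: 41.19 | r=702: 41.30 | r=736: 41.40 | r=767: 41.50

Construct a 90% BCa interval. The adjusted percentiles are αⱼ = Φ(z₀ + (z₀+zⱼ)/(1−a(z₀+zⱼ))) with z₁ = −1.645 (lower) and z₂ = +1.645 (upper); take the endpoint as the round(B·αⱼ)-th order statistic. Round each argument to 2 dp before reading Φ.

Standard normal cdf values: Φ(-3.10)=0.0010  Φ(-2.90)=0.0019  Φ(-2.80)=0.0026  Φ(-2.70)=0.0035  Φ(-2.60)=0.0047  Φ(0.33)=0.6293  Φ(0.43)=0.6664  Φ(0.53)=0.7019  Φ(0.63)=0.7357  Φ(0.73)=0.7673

(38.06, 41.50)

Lower: z₀ + z₁ = -0.448 + (-1.645) = -2.093; 1 − a(z₀+z₁) = 1 − (-0.014)(-2.093) = 0.9707; argument = -0.448 + (-2.093)/0.9707 = -2.6042 → -2.60.
α₁ = Φ(-2.60) = 0.0047; rank = round(1000 × 0.0047) = 5; θ*₍5₎ = 38.06.
Upper: z₀ + z₂ = 1.197; 1 − a(z₀+z₂) = 1.0168; argument = 0.7293 → 0.73; α₂ = 0.7673; rank = 767; θ*₍767₎ = 41.50.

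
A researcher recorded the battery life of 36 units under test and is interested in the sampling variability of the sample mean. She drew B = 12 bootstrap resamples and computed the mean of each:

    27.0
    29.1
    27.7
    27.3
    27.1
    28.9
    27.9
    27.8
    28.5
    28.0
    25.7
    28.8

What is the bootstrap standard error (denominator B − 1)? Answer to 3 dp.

SE* = 0.965

Bootstrap SE is the standard deviation of the 12 replicate means.
Mean of replicates: (27.0 + 29.1 + 27.7 + 27.3 + 27.1 + 28.9 + 27.9 + 27.8 + 28.5 + 28.0 + 25.7 + 28.8) / 12 = 333.8000 / 12 = 27.8167
Sum of squared deviations: (−0.8167)² + (+1.2833)² + (−0.1167)² + (−0.5167)² + (−0.7167)² + (+1.0833)² + (+0.0833)² + (−0.0167)² + (+0.6833)² + (+0.1833)² + (−2.1167)² + (+0.9833)² = 10.2367
Variance = 10.2367 / 11 = 0.9306
SE* = √0.9306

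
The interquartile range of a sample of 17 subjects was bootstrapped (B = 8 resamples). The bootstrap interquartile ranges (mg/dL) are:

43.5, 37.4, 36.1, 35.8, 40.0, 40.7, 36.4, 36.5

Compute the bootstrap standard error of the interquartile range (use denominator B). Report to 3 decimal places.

SE* = 2.609

Bootstrap SE is the standard deviation of the 8 replicate interquartile ranges.
Mean of replicates: (43.5 + 37.4 + 36.1 + 35.8 + 40.0 + 40.7 + 36.4 + 36.5) / 8 = 306.4000 / 8 = 38.3000
Sum of squared deviations: (+5.2000)² + (−0.9000)² + (−2.2000)² + (−2.5000)² + (+1.7000)² + (+2.4000)² + (−1.9000)² + (−1.8000)² = 54.4400
Variance = 54.4400 / 8 = 6.8050
SE* = √6.8050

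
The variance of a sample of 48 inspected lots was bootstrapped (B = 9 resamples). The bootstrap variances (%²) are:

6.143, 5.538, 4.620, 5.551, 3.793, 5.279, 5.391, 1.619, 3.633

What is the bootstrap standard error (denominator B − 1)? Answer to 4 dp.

SE* = 1.4019

Bootstrap SE is the standard deviation of the 9 replicate variances.
Mean of replicates: (6.143 + 5.538 + 4.620 + 5.551 + 3.793 + 5.279 + 5.391 + 1.619 + 3.633) / 9 = 41.56700 / 9 = 4.61856
Sum of squared deviations: (+1.52444)² + (+0.91944)² + (+0.00144)² + (+0.93244)² + (−0.82556)² + (+0.66044)² + (+0.77244)² + (−2.99956)² + (−0.98556)² = 15.72182
Variance = 15.72182 / 8 = 1.96523
SE* = √1.96523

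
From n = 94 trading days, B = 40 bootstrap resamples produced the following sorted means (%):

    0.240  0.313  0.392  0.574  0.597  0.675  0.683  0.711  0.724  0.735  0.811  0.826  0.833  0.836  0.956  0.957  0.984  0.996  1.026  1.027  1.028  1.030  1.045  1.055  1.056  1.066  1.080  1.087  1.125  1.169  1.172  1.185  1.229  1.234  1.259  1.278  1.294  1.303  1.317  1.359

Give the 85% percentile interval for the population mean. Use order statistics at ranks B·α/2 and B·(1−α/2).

(0.392, 1.294)

α = 0.15; lower rank = 40 × 0.075 = 3; upper rank = 40 × 0.925 = 37.
The 3rd smallest replicate is 0.392; the 37th is 1.294.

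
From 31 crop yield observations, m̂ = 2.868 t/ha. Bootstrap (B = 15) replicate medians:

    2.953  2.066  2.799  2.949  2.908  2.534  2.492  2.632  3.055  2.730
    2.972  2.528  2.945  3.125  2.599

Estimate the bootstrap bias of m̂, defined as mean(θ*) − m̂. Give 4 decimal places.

bias = −0.1155

mean(θ*) = (2.953 + 2.066 + 2.799 + 2.949 + 2.908 + 2.534 + 2.492 + 2.632 + 3.055 + 2.730 + 2.972 + 2.528 + 2.945 + 3.125 + 2.599) / 15 = 2.75247
bias = 2.75247 − 2.868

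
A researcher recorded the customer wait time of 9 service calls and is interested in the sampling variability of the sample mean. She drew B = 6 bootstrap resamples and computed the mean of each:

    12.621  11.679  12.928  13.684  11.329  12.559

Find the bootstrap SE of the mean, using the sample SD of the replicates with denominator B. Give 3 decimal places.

SE* = 0.779

Bootstrap SE is the standard deviation of the 6 replicate means.
Mean of replicates: (12.621 + 11.679 + 12.928 + 13.684 + 11.329 + 12.559) / 6 = 74.8000 / 6 = 12.4667
Sum of squared deviations: (+0.1543)² + (−0.7877)² + (+0.4613)² + (+1.2173)² + (−1.1377)² + (+0.0923)² = 3.6418
Variance = 3.6418 / 6 = 0.6070
SE* = √0.6070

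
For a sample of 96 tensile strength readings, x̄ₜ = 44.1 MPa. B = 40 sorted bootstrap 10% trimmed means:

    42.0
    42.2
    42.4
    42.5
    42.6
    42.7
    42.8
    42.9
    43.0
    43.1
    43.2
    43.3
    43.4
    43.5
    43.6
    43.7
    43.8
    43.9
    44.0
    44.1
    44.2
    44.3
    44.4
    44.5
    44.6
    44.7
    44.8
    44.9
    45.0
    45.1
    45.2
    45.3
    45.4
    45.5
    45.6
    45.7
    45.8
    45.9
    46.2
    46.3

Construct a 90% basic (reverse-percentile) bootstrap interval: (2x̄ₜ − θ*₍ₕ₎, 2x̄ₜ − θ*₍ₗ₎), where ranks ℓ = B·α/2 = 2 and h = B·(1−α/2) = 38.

(42.3, 46.0)

Percentile endpoints at ranks 2 and 38: θ*₍2₎ = 42.2, θ*₍38₎ = 45.9.
Basic interval reflects these around x̄ₜ:
  lower = 2 × 44.1 − 45.9 = 42.3
  upper = 2 × 44.1 − 42.2 = 46.0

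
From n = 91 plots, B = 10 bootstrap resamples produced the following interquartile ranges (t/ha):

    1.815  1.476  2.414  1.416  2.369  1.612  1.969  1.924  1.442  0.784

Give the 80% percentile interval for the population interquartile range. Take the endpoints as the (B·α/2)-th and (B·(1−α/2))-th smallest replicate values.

(0.784, 2.369)

Sorted replicates: 0.784, 1.416, 1.442, 1.476, 1.612, 1.815, 1.924, 1.969, 2.369, 2.414
α = 0.20; lower rank = 10 × 0.100 = 1; upper rank = 10 × 0.900 = 9.
The 1st smallest replicate is 0.784; the 9th is 2.369.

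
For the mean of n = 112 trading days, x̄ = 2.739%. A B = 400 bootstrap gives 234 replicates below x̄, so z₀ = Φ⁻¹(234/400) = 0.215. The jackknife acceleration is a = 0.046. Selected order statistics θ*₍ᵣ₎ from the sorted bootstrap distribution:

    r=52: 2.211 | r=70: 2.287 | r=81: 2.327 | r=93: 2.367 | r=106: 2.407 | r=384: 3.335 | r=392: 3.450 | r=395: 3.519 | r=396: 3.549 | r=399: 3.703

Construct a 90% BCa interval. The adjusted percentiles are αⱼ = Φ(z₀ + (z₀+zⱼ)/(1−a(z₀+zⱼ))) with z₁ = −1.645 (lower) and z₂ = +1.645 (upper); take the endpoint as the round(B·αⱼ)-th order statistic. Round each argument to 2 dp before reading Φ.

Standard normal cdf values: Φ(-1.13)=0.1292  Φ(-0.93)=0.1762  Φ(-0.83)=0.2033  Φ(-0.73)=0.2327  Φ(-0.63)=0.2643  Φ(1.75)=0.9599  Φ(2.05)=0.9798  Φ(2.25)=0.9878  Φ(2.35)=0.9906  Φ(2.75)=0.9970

Lower: z₀ + z₁ = 0.215 + (-1.645) = -1.430; 1 − a(z₀+z₁) = 1 − (0.046)(-1.430) = 1.0658; argument = 0.215 + (-1.430)/1.0658 = -1.1267 → -1.13.
α₁ = Φ(-1.13) = 0.1292; rank = round(400 × 0.1292) = 52; θ*₍52₎ = 2.211.
Upper: z₀ + z₂ = 1.860; 1 − a(z₀+z₂) = 0.9144; argument = 2.2490 → 2.25; α₂ = 0.9878; rank = 395; θ*₍395₎ = 3.519.

(2.211, 3.519)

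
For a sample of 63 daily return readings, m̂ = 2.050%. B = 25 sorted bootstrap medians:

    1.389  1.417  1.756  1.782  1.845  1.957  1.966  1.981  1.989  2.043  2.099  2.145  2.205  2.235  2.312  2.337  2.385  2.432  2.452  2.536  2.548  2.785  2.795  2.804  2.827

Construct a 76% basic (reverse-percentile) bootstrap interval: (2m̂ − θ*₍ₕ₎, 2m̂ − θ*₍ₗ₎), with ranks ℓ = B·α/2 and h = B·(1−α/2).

(1.315, 2.344)

Percentile endpoints at ranks 3 and 22: θ*₍3₎ = 1.756, θ*₍22₎ = 2.785.
Basic interval reflects these around m̂:
  lower = 2 × 2.050 − 2.785 = 1.315
  upper = 2 × 2.050 − 1.756 = 2.344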